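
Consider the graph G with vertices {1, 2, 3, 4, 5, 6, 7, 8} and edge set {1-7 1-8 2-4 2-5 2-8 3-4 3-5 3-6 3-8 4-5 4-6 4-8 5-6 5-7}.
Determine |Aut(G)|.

1

The degree sequence is [2, 3, 4, 5, 5, 3, 2, 4]. Checking the degree-preserving permutations of the vertex set shows that none except the identity preserves every edge, so Aut(G) is trivial.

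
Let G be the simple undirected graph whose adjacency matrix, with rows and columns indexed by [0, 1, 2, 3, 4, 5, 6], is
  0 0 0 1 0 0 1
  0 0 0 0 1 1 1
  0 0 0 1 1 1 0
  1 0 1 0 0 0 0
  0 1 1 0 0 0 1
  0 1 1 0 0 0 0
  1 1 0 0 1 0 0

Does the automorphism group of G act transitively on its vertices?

No

Automorphisms preserve degree, but G has vertices of degree 2 and vertices of degree 3; no automorphism maps one to the other, so G is not vertex-transitive.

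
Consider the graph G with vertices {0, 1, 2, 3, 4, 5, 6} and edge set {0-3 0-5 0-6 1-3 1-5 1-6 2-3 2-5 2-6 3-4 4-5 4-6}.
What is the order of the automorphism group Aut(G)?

The vertices split by degree into {3, 5, 6} (degree 4) and {0, 1, 2, 4} (degree 3); every edge runs between the two parts, so G is the complete bipartite graph K_{3,4}. The parts have unequal sizes, so no automorphism swaps them; each part is permuted independently, giving S_4 × S_3 of order 4!·3! = 144.

144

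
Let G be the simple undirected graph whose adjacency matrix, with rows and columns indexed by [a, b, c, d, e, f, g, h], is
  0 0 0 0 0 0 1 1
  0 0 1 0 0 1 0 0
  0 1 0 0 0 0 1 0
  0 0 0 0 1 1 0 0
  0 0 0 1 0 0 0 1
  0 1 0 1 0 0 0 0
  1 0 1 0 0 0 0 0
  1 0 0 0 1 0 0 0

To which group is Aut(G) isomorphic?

the dihedral group of order 16

G is 2-regular and connected on 8 vertices, i.e. the cycle C_8. C_8 has 8 rotations and 8 reflections, so Aut(C_8) ≅ D_8 of order 16.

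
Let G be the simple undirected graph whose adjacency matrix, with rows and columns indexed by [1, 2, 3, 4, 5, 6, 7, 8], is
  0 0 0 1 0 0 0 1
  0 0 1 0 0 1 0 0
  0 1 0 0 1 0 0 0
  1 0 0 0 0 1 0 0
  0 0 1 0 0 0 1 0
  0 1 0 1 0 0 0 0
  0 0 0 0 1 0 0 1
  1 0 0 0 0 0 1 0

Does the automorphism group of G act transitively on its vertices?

Yes

G is 2-regular and connected on 8 vertices, i.e. the cycle C_8. The automorphisms of the 8-cycle are exactly the symmetries of a regular 8-gon: the dihedral group D_8, |D_8| = 16. This group acts transitively on the 8 vertices.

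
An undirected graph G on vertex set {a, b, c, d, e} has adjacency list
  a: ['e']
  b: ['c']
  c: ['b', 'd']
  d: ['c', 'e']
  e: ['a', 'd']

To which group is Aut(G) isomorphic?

The degree sequence is [1, 1, 2, 2, 2]; the two degree-1 vertices a and b are the ends of a path, so G = P_5. The only nontrivial automorphism of a path is the end-to-end reflection, so Aut(G) ≅ Z_2.

the cyclic group of order 2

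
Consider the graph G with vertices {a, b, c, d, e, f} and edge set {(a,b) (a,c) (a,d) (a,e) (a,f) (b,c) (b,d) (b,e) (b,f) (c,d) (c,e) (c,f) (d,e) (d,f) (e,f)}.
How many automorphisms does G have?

720

Every vertex has degree 5, so G is the complete graph K_6. Any permutation of the 6 vertices preserves K_6, so Aut(K_6) = S_6 of order 6! = 720.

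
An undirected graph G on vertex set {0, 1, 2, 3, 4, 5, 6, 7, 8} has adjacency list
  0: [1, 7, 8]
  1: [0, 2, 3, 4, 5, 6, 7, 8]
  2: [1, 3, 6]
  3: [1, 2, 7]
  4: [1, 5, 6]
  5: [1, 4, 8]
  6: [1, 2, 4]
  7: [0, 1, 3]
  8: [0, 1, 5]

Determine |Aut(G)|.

16

Vertex 1 is the unique vertex of degree 8; the remaining 8 vertices each have degree 3 and induce a cycle, so G is the wheel on 9 vertices with hub 1. With the hub fixed, the remaining symmetry is that of the rim cycle C_8, giving the dihedral group D_8.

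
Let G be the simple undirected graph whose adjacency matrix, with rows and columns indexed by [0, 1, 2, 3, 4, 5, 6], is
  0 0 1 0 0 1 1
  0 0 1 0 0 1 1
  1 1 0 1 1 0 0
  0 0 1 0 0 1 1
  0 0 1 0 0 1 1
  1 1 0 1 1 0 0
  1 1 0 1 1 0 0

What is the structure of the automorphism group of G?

S_4 × S_3

The vertices split by degree into {2, 5, 6} (degree 4) and {0, 1, 3, 4} (degree 3); every edge runs between the two parts, so G is the complete bipartite graph K_{3,4}. Automorphisms preserve the bipartition setwise (since the parts differ in size) and act as S_4 × S_3 within it; |Aut| = 144.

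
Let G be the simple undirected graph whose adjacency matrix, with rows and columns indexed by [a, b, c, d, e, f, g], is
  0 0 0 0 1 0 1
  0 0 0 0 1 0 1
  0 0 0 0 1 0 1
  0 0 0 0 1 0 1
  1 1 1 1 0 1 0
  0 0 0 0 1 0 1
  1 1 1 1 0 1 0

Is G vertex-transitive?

No

Automorphisms preserve degree, but G has vertices of degree 2 and vertices of degree 5; no automorphism maps one to the other, so G is not vertex-transitive.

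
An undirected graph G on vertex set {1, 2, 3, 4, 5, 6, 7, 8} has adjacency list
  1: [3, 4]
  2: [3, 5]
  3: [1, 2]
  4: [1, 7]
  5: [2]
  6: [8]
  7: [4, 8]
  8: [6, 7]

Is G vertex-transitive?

Automorphisms preserve degree, but G has vertices of degree 1 and vertices of degree 2; no automorphism maps one to the other, so G is not vertex-transitive.

No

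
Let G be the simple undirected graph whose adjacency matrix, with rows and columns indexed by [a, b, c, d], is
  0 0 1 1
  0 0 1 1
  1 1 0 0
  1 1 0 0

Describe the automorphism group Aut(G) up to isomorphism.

G is 2-regular and bipartite on 2^2 = 4 vertices with girth 4; it is the hypercube graph Q_2. The symmetry group of the 2-cube is the hyperoctahedral group B_2 = Z_2 ≀ S_2, of order 2^2·2! = 8.

the hyperoctahedral group B_2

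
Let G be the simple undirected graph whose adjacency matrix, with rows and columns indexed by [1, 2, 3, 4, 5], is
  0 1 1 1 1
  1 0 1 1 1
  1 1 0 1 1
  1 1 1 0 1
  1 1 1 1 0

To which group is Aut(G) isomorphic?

Every vertex has degree 4, so G is the complete graph K_5. Any permutation of the 5 vertices preserves K_5, so Aut(K_5) = S_5 of order 5! = 120.

the symmetric group on 5 letters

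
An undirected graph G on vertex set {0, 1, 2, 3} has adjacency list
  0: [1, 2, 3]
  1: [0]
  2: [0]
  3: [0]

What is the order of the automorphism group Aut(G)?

Vertex 0 has degree 3 and every other vertex has degree 1, so G is the star K_{1,3} with centre 0. The 3 leaves are pairwise interchangeable while the centre is fixed, giving Aut(G) = S_3.

6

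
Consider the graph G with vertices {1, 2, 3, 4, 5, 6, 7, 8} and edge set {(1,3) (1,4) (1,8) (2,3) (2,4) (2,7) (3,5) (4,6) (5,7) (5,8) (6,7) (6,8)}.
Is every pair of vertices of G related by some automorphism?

G is 3-regular and bipartite on 2^3 = 8 vertices with girth 4; it is the hypercube graph Q_3. Aut(Q_3) consists of the signed permutations of the 3 coordinate axes: 3! permutations times 2^3 sign flips, so |Aut| = 2^3·3! = 48. This group acts transitively on the 8 vertices.

Yes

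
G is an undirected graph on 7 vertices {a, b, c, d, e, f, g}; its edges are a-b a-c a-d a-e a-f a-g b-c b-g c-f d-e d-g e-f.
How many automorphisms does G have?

Vertex a is the unique vertex of degree 6; the remaining 6 vertices each have degree 3 and induce a cycle, so G is the wheel on 7 vertices with hub a. Every automorphism fixes the hub and acts on the rim 6-cycle, so Aut(G) ≅ Aut(C_6) = D_6 of order 12.

12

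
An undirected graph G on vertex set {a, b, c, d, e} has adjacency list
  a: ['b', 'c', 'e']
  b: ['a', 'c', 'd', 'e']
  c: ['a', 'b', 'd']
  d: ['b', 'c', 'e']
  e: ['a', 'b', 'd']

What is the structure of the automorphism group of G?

the dihedral group of order 8

Vertex b is the unique vertex of degree 4; the remaining 4 vertices each have degree 3 and induce a cycle, so G is the wheel on 5 vertices with hub b. Every automorphism fixes the hub and acts on the rim 4-cycle, so Aut(G) ≅ Aut(C_4) = D_4 of order 8.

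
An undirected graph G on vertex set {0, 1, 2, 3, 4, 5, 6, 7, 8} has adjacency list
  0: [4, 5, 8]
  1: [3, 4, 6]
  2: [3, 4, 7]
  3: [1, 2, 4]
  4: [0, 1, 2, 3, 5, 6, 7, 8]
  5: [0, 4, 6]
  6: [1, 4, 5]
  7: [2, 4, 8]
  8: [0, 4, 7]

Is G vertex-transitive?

No

Vertex 4 is the only vertex of degree 8, so every automorphism fixes it; G is not vertex-transitive.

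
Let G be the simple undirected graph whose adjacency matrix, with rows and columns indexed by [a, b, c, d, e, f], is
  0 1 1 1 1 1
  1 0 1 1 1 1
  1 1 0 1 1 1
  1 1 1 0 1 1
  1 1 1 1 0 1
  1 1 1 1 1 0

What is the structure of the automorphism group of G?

S_6

All 6 vertices are pairwise adjacent: G = K_6. Every bijection on the vertex set is an automorphism of K_6; hence Aut(K_6) ≅ S_6, order 720.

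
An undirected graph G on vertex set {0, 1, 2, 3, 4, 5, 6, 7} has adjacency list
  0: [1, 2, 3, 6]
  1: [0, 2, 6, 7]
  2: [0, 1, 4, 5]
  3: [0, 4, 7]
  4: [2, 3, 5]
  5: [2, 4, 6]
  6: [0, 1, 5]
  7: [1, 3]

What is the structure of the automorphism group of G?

The degree sequence is [4, 4, 4, 3, 3, 3, 3, 2]. Checking the degree-preserving permutations of the vertex set shows that none except the identity preserves every edge, so Aut(G) is trivial.

{e}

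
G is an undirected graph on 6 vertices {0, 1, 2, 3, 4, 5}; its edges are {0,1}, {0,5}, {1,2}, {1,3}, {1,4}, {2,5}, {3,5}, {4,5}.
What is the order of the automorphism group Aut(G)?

The vertices split by degree into {1, 5} (degree 4) and {0, 2, 3, 4} (degree 2); every edge runs between the two parts, so G is the complete bipartite graph K_{2,4}. Automorphisms preserve the bipartition setwise (since the parts differ in size) and act as S_2 × S_4 within it; |Aut| = 48.

48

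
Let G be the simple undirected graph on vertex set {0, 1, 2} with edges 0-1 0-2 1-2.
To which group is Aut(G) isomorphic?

S_3

Every vertex has degree 2, so G is the complete graph K_3. Any permutation of the 3 vertices preserves K_3, so Aut(K_3) = S_3 of order 3! = 6.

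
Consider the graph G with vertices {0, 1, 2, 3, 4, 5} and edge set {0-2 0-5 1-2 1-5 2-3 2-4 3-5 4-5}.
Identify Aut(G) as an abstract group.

The vertices split by degree into {2, 5} (degree 4) and {0, 1, 3, 4} (degree 2); every edge runs between the two parts, so G is the complete bipartite graph K_{2,4}. The parts have unequal sizes, so no automorphism swaps them; each part is permuted independently, giving S_2 × S_4 of order 2!·4! = 48.

S_2 × S_4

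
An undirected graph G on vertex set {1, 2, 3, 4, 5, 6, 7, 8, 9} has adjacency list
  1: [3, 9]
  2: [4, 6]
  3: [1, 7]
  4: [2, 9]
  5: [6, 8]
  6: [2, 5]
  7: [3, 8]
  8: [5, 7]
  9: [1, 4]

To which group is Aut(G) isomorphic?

D_9

Every vertex has degree 2 and the graph is connected, so G is the 9-cycle C_9. C_9 has 9 rotations and 9 reflections, so Aut(C_9) ≅ D_9 of order 18.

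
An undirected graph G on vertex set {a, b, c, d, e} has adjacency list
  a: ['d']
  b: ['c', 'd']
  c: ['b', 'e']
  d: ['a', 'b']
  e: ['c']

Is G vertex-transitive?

Automorphisms preserve degree, but G has vertices of degree 1 and vertices of degree 2; no automorphism maps one to the other, so G is not vertex-transitive.

No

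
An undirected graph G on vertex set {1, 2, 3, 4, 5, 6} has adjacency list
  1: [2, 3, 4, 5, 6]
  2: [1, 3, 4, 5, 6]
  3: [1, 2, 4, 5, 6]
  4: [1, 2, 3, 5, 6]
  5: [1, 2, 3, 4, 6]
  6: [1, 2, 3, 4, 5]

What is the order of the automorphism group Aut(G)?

720

All 6 vertices are pairwise adjacent: G = K_6. Every bijection on the vertex set is an automorphism of K_6; hence Aut(K_6) ≅ S_6, order 720.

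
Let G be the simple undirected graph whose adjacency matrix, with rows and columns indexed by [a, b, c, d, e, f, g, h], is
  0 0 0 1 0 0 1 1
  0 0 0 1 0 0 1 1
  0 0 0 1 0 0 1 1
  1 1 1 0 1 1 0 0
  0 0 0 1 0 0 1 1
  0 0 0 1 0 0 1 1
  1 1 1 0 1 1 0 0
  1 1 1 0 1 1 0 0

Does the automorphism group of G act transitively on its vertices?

No

Automorphisms preserve degree, but G has vertices of degree 3 and vertices of degree 5; no automorphism maps one to the other, so G is not vertex-transitive.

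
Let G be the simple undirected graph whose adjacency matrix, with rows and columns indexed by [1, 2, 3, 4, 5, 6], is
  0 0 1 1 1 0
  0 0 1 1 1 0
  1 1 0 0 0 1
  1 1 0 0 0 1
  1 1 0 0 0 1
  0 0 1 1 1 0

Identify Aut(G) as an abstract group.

S_3 ≀ Z_2

G is 3-regular and bipartite with parts {3, 4, 5} and {1, 2, 6} (each part is independent and every cross-pair is an edge), so G = K_{3,3}. Aut(K_{3,3}) is the wreath product S_3 ≀ Z_2: permute within each part, then optionally swap the parts; |Aut| = 2·(3!)² = 72.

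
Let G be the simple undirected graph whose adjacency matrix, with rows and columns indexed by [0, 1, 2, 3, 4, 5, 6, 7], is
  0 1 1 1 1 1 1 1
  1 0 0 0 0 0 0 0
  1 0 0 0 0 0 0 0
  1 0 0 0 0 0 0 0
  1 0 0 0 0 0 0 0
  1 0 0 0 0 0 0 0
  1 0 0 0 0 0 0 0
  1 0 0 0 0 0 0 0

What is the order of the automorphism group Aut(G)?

Vertex 0 has degree 7 and every other vertex has degree 1, so G is the star K_{1,7} with centre 0. Any automorphism fixes the centre and permutes the 7 leaves freely, so Aut(G) ≅ S_7 of order 7! = 5040.

5040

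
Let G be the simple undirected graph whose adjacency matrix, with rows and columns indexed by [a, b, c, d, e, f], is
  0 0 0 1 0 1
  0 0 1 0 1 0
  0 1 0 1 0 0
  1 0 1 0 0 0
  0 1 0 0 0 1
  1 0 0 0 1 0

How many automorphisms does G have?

G is 2-regular and connected on 6 vertices, i.e. the cycle C_6. C_6 has 6 rotations and 6 reflections, so Aut(C_6) ≅ D_6 of order 12.

12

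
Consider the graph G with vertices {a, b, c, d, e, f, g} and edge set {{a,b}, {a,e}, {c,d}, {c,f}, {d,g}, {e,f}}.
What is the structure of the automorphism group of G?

C_2

The degree sequence is [2, 1, 2, 2, 2, 2, 1]; the two degree-1 vertices b and g are the ends of a path, so G = P_7. A path has exactly one nontrivial symmetry — reversal — giving Aut(G) of order 2.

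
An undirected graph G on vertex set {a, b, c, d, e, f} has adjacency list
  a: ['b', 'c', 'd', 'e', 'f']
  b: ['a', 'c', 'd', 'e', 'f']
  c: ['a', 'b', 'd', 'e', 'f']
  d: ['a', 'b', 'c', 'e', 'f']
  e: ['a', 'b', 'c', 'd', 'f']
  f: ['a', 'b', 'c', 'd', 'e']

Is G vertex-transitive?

Yes

All 6 vertices are pairwise adjacent: G = K_6. Every bijection on the vertex set is an automorphism of K_6; hence Aut(K_6) ≅ S_6, order 720. Under this action every vertex can be carried to every other, so G is vertex-transitive.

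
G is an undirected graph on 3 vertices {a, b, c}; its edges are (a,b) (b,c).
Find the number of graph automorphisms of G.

The degree sequence is [1, 2, 1]; the two degree-1 vertices a and c are the ends of a path, so G = P_3. The only nontrivial automorphism of a path is the end-to-end reflection, so Aut(G) ≅ Z_2.

2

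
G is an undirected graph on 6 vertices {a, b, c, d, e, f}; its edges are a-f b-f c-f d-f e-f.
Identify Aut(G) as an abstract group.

Vertex f has degree 5 and every other vertex has degree 1, so G is the star K_{1,5} with centre f. The 5 leaves are pairwise interchangeable while the centre is fixed, giving Aut(G) = S_5.

S_5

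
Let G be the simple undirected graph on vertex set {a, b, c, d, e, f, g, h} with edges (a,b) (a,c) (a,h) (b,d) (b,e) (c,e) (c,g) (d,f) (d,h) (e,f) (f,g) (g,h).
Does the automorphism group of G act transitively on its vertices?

G is 3-regular and bipartite on 2^3 = 8 vertices with girth 4; it is the hypercube graph Q_3. Aut(Q_3) consists of the signed permutations of the 3 coordinate axes: 3! permutations times 2^3 sign flips, so |Aut| = 2^3·3! = 48. Under this action every vertex can be carried to every other, so G is vertex-transitive.

Yes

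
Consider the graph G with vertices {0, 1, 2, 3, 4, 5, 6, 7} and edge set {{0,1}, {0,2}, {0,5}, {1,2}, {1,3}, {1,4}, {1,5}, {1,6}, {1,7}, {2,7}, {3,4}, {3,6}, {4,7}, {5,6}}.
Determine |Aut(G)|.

14

Vertex 1 is the unique vertex of degree 7; the remaining 7 vertices each have degree 3 and induce a cycle, so G is the wheel on 8 vertices with hub 1. With the hub fixed, the remaining symmetry is that of the rim cycle C_7, giving the dihedral group D_7.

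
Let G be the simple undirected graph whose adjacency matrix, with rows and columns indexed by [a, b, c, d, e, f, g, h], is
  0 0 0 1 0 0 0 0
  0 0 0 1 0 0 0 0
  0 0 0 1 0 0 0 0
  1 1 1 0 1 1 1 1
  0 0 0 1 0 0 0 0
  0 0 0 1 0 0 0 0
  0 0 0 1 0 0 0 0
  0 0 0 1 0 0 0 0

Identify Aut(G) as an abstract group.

S_7

Vertex d has degree 7 and every other vertex has degree 1, so G is the star K_{1,7} with centre d. The 7 leaves are pairwise interchangeable while the centre is fixed, giving Aut(G) = S_7.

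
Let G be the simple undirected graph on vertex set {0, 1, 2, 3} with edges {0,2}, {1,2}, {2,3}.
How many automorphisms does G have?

6

Vertex 2 has degree 3 and every other vertex has degree 1, so G is the star K_{1,3} with centre 2. Any automorphism fixes the centre and permutes the 3 leaves freely, so Aut(G) ≅ S_3 of order 3! = 6.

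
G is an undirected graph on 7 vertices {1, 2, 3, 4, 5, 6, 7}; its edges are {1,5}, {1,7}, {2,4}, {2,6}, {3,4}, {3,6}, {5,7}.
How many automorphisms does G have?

48

G has two connected components, {2, 3, 4, 6} and {1, 5, 7}; each is 2-regular, so G = C_4 ⊔ C_3. No automorphism exchanges components of different sizes, hence Aut(G) is the direct product D_4 × D_3, order 48.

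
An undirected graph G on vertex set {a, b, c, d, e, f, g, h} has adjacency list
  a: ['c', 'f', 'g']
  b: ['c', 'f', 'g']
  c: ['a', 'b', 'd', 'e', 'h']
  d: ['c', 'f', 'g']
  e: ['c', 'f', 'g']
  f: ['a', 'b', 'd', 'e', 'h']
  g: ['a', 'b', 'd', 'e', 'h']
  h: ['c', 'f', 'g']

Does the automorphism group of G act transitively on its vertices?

Automorphisms preserve degree, but G has vertices of degree 3 and vertices of degree 5; no automorphism maps one to the other, so G is not vertex-transitive.

No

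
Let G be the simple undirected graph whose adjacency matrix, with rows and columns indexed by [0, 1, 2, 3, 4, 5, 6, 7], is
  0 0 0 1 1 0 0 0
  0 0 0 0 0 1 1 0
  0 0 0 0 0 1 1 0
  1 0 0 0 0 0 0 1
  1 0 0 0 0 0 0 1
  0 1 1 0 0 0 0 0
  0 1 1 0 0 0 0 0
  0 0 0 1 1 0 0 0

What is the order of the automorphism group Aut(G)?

G has two connected components, {0, 3, 4, 7} and {1, 2, 5, 6}; each is 2-regular, so G = C_4 ⊔ C_4. Aut of a disjoint union of two copies of C_4 is the wreath product D_4 ≀ Z_2, of order 2·8² = 128.

128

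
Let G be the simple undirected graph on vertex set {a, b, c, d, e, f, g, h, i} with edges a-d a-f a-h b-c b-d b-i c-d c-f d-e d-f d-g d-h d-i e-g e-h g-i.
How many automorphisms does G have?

16

Vertex d is the unique vertex of degree 8; the remaining 8 vertices each have degree 3 and induce a cycle, so G is the wheel on 9 vertices with hub d. With the hub fixed, the remaining symmetry is that of the rim cycle C_8, giving the dihedral group D_8.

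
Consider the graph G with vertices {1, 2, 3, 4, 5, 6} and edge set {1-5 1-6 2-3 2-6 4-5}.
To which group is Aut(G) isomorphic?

The degree sequence is [2, 2, 1, 1, 2, 2]; the two degree-1 vertices 3 and 4 are the ends of a path, so G = P_6. The only nontrivial automorphism of a path is the end-to-end reflection, so Aut(G) ≅ Z_2.

the cyclic group of order 2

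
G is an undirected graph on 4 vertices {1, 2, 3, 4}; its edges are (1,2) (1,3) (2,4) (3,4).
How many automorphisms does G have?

8

G is 2-regular and bipartite on 2^2 = 4 vertices with girth 4; it is the hypercube graph Q_2. The symmetry group of the 2-cube is the hyperoctahedral group B_2 = Z_2 ≀ S_2, of order 2^2·2! = 8.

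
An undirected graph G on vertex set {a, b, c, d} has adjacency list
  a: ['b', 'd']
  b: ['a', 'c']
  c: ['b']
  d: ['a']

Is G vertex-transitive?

Automorphisms preserve degree, but G has vertices of degree 1 and vertices of degree 2; no automorphism maps one to the other, so G is not vertex-transitive.

No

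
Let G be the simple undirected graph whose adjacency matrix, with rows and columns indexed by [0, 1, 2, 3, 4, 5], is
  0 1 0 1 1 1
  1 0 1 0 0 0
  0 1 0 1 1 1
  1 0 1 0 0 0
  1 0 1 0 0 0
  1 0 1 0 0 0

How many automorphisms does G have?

48

The vertices split by degree into {0, 2} (degree 4) and {1, 3, 4, 5} (degree 2); every edge runs between the two parts, so G is the complete bipartite graph K_{2,4}. The parts have unequal sizes, so no automorphism swaps them; each part is permuted independently, giving S_4 × S_2 of order 4!·2! = 48.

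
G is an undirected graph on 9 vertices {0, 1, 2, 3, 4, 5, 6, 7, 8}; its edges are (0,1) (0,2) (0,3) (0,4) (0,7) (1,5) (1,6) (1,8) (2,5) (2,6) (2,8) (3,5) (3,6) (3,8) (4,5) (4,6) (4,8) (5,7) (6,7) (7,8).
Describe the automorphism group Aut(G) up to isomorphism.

S_4 × S_5

The vertices split by degree into {0, 5, 6, 8} (degree 5) and {1, 2, 3, 4, 7} (degree 4); every edge runs between the two parts, so G is the complete bipartite graph K_{4,5}. The parts have unequal sizes, so no automorphism swaps them; each part is permuted independently, giving S_4 × S_5 of order 4!·5! = 2880.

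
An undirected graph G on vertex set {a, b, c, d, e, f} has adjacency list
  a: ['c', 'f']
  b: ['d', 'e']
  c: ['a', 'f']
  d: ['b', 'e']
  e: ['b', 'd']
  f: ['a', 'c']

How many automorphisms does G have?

G has two connected components, {b, d, e} and {a, c, f}; each is 2-regular, so G = C_3 ⊔ C_3. With two isomorphic components, Aut(G) = Aut(C_3) ≀ S_2 = (D_3 × D_3) ⋊ Z_2: permute each cycle by D_3, then optionally swap the two cycles. Order 2·(2·3)² = 72.

72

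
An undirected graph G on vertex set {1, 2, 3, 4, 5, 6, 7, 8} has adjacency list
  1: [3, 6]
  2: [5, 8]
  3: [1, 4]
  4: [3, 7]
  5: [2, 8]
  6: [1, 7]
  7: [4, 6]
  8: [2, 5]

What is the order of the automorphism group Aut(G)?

60

G has two connected components, {1, 3, 4, 6, 7} and {2, 5, 8}; each is 2-regular, so G = C_5 ⊔ C_3. No automorphism exchanges components of different sizes, hence Aut(G) is the direct product D_3 × D_5, order 60.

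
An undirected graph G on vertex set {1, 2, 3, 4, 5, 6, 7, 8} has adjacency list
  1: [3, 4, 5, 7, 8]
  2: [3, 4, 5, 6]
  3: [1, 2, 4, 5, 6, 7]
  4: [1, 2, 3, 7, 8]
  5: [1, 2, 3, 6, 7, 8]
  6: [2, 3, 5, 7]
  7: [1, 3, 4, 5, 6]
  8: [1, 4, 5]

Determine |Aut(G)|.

The degree sequence is [5, 4, 6, 5, 6, 4, 5, 3]. Checking the degree-preserving permutations of the vertex set shows that none except the identity preserves every edge, so Aut(G) is trivial.

1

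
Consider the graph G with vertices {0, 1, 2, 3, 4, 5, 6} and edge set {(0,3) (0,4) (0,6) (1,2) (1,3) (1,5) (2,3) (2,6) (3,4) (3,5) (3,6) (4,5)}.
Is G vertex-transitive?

Vertex 3 is the only vertex of degree 6, so every automorphism fixes it; G is not vertex-transitive.

No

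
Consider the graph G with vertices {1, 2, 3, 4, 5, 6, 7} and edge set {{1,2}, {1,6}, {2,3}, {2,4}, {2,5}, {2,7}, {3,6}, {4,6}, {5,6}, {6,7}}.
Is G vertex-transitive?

Automorphisms preserve degree, but G has vertices of degree 2 and vertices of degree 5; no automorphism maps one to the other, so G is not vertex-transitive.

No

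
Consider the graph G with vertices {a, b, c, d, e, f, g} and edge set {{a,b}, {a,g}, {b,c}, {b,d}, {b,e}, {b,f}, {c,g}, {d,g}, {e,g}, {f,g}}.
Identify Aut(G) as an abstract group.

The vertices split by degree into {b, g} (degree 5) and {a, c, d, e, f} (degree 2); every edge runs between the two parts, so G is the complete bipartite graph K_{2,5}. The parts have unequal sizes, so no automorphism swaps them; each part is permuted independently, giving S_2 × S_5 of order 2!·5! = 240.

S_2 × S_5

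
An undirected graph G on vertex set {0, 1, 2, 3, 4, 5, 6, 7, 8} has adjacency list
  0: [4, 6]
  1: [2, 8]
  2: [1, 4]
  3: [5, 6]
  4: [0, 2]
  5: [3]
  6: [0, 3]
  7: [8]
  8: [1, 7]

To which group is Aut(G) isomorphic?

the cyclic group of order 2

The degree sequence is [2, 2, 2, 2, 2, 1, 2, 1, 2]; the two degree-1 vertices 5 and 7 are the ends of a path, so G = P_9. A path has exactly one nontrivial symmetry — reversal — giving Aut(G) of order 2.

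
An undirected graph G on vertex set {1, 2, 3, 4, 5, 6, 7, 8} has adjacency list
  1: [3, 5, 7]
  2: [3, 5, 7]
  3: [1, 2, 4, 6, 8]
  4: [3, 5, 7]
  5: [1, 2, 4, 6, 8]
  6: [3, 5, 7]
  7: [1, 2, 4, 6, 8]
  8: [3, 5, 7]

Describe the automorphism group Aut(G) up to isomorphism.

S_3 × S_5

The vertices split by degree into {3, 5, 7} (degree 5) and {1, 2, 4, 6, 8} (degree 3); every edge runs between the two parts, so G is the complete bipartite graph K_{3,5}. The parts have unequal sizes, so no automorphism swaps them; each part is permuted independently, giving S_3 × S_5 of order 3!·5! = 720.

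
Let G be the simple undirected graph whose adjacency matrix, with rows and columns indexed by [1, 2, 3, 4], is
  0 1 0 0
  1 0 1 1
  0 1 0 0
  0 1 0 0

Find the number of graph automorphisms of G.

6

Vertex 2 has degree 3 and every other vertex has degree 1, so G is the star K_{1,3} with centre 2. Any automorphism fixes the centre and permutes the 3 leaves freely, so Aut(G) ≅ S_3 of order 3! = 6.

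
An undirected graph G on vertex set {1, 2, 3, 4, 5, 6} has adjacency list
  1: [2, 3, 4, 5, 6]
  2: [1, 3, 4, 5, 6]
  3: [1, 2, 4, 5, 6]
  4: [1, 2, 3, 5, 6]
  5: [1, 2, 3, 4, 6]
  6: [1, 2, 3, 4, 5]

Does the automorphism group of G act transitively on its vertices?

Yes

Every vertex has degree 5, so G is the complete graph K_6. Every bijection on the vertex set is an automorphism of K_6; hence Aut(K_6) ≅ S_6, order 720. This group acts transitively on the 6 vertices.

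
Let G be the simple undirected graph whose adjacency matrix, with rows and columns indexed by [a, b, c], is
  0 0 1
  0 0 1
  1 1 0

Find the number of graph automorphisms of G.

The degree sequence is [1, 1, 2]; the two degree-1 vertices a and b are the ends of a path, so G = P_3. The only nontrivial automorphism of a path is the end-to-end reflection, so Aut(G) ≅ Z_2.

2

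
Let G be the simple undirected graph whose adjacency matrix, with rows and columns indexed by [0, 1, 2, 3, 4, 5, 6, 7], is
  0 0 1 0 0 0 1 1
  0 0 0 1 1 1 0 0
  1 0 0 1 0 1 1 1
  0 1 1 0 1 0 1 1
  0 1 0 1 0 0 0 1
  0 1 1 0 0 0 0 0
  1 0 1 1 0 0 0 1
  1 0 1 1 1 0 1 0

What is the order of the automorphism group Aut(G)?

The degree sequence is [3, 3, 5, 5, 3, 2, 4, 5]. Checking the degree-preserving permutations of the vertex set shows that none except the identity preserves every edge, so Aut(G) is trivial.

1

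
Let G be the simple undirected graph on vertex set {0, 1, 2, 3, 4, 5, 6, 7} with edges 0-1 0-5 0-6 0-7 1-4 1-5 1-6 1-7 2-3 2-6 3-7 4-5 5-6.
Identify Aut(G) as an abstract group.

the trivial group

The degree sequence is [4, 5, 2, 2, 2, 4, 4, 3]. Checking the degree-preserving permutations of the vertex set shows that none except the identity preserves every edge, so Aut(G) is trivial.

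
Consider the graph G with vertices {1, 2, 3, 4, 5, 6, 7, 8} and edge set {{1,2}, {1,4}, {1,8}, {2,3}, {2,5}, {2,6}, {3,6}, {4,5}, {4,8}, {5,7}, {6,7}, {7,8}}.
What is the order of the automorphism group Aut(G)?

1

The degree sequence is [3, 4, 2, 3, 3, 3, 3, 3]. Checking the degree-preserving permutations of the vertex set shows that none except the identity preserves every edge, so Aut(G) is trivial.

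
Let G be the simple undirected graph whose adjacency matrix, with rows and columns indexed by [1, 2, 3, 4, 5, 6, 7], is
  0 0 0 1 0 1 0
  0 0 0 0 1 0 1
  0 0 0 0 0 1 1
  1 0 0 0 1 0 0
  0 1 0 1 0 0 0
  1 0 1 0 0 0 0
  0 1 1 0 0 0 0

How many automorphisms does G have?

14

Every vertex has degree 2 and the graph is connected, so G is the 7-cycle C_7. The automorphisms of the 7-cycle are exactly the symmetries of a regular 7-gon: the dihedral group D_7, |D_7| = 14.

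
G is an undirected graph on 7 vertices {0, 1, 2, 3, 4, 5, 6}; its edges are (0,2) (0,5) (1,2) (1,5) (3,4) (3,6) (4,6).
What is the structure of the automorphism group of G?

G has two connected components, {0, 1, 2, 5} and {3, 4, 6}; each is 2-regular, so G = C_4 ⊔ C_3. The components are non-isomorphic (different sizes), so Aut(G) = Aut(C_4) × Aut(C_3) = D_4 × D_3 of order 8·6 = 48.

D_4 × D_3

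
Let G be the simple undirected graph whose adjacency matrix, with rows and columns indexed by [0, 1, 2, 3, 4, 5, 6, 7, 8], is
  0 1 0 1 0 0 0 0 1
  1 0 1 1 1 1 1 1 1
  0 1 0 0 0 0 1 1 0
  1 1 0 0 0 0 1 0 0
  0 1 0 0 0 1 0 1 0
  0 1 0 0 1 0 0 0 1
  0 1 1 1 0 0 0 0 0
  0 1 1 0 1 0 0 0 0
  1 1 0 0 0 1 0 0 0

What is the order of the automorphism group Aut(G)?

Vertex 1 is the unique vertex of degree 8; the remaining 8 vertices each have degree 3 and induce a cycle, so G is the wheel on 9 vertices with hub 1. Every automorphism fixes the hub and acts on the rim 8-cycle, so Aut(G) ≅ Aut(C_8) = D_8 of order 16.

16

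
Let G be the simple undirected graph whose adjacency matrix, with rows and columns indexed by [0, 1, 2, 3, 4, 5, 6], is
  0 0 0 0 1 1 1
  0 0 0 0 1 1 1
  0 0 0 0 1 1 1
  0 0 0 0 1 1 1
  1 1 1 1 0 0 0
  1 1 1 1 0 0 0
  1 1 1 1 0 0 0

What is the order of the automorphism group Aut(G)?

The vertices split by degree into {4, 5, 6} (degree 4) and {0, 1, 2, 3} (degree 3); every edge runs between the two parts, so G is the complete bipartite graph K_{3,4}. Automorphisms preserve the bipartition setwise (since the parts differ in size) and act as S_3 × S_4 within it; |Aut| = 144.

144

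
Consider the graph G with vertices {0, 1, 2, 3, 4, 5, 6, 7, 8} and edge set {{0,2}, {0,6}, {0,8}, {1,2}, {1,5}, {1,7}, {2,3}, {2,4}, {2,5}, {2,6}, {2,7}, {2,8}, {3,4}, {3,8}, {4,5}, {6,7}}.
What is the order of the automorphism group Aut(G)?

Vertex 2 is the unique vertex of degree 8; the remaining 8 vertices each have degree 3 and induce a cycle, so G is the wheel on 9 vertices with hub 2. With the hub fixed, the remaining symmetry is that of the rim cycle C_8, giving the dihedral group D_8.

16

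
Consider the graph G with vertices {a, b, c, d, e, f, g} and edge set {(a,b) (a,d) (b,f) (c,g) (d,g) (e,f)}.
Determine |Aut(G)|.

2

The degree sequence is [2, 2, 1, 2, 1, 2, 2]; the two degree-1 vertices c and e are the ends of a path, so G = P_7. The only nontrivial automorphism of a path is the end-to-end reflection, so Aut(G) ≅ Z_2.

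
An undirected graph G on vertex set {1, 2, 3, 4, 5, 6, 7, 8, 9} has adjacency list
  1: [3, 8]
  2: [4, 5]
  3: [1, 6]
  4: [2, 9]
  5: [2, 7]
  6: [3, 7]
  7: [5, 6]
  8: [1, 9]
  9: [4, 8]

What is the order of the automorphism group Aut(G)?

18

Every vertex has degree 2 and the graph is connected, so G is the 9-cycle C_9. C_9 has 9 rotations and 9 reflections, so Aut(C_9) ≅ D_9 of order 18.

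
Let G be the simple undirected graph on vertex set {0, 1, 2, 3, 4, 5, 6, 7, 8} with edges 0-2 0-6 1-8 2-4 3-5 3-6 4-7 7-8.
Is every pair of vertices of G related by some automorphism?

No

Automorphisms preserve degree, but G has vertices of degree 1 and vertices of degree 2; no automorphism maps one to the other, so G is not vertex-transitive.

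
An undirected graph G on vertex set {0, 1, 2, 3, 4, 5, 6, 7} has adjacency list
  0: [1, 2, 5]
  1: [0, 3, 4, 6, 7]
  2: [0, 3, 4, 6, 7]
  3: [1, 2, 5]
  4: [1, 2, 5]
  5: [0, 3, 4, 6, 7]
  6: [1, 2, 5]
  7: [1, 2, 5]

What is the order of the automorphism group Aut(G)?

720

The vertices split by degree into {1, 2, 5} (degree 5) and {0, 3, 4, 6, 7} (degree 3); every edge runs between the two parts, so G is the complete bipartite graph K_{3,5}. Automorphisms preserve the bipartition setwise (since the parts differ in size) and act as S_3 × S_5 within it; |Aut| = 720.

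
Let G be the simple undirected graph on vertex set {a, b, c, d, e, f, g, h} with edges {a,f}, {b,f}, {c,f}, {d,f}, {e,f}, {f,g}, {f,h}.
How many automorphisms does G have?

Vertex f has degree 7 and every other vertex has degree 1, so G is the star K_{1,7} with centre f. The 7 leaves are pairwise interchangeable while the centre is fixed, giving Aut(G) = S_7.

5040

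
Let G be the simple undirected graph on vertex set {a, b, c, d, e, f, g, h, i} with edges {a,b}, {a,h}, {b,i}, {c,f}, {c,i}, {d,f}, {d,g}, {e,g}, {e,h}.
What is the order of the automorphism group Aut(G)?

18

G is 2-regular and connected on 9 vertices, i.e. the cycle C_9. C_9 has 9 rotations and 9 reflections, so Aut(C_9) ≅ D_9 of order 18.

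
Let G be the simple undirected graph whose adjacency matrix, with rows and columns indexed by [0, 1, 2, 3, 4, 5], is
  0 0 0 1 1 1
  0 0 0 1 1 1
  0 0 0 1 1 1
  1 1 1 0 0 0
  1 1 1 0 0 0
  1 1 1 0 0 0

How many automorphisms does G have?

G is 3-regular and bipartite with parts {3, 4, 5} and {0, 1, 2} (each part is independent and every cross-pair is an edge), so G = K_{3,3}. Aut(K_{3,3}) is the wreath product S_3 ≀ Z_2: permute within each part, then optionally swap the parts; |Aut| = 2·(3!)² = 72.

72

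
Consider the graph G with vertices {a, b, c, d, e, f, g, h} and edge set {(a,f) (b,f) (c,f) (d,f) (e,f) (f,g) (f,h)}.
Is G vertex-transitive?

Vertex f is the only vertex of degree 7, so every automorphism fixes it; G is not vertex-transitive.

No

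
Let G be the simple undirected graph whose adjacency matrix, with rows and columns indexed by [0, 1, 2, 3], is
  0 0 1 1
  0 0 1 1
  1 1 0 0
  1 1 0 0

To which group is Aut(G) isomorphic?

Every vertex has degree 2 and the graph is connected, so G is the 4-cycle C_4. C_4 has 4 rotations and 4 reflections, so Aut(C_4) ≅ D_4 of order 8.

the dihedral group of order 8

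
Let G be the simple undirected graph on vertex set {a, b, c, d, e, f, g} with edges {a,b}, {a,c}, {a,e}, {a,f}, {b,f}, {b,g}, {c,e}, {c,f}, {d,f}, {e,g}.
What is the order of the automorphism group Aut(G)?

1

Degrees alone do not determine every vertex (e.g. a and f both have degree 4), but their neighbour-degree multisets differ: N(a) has degrees [3, 3, 3, 4] while N(f) has degrees [1, 3, 3, 4]. Repeating this refinement separates all vertices, so the only automorphism is the identity.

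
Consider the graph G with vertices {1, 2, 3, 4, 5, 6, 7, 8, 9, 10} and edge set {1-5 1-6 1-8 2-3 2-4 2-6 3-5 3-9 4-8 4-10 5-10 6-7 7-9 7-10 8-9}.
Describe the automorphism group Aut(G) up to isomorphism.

G is 3-regular on 10 vertices with no triangles and no 4-cycles (girth 5): this is the Petersen graph. It is a classical fact that the Petersen graph has automorphism group S_5 (order 120), arising from its description as the Kneser graph K(5,2).

the symmetric group S_5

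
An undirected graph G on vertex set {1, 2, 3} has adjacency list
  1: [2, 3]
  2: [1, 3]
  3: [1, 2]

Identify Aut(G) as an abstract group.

S_3

Every vertex has degree 2, so G is the complete graph K_3. Any permutation of the 3 vertices preserves K_3, so Aut(K_3) = S_3 of order 3! = 6.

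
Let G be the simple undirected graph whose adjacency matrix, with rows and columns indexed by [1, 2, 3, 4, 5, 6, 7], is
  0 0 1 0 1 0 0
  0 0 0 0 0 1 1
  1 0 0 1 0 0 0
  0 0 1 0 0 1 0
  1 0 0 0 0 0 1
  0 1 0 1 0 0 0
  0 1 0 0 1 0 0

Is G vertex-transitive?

Yes

G is 2-regular and connected on 7 vertices, i.e. the cycle C_7. The automorphisms of the 7-cycle are exactly the symmetries of a regular 7-gon: the dihedral group D_7, |D_7| = 14. Under this action every vertex can be carried to every other, so G is vertex-transitive.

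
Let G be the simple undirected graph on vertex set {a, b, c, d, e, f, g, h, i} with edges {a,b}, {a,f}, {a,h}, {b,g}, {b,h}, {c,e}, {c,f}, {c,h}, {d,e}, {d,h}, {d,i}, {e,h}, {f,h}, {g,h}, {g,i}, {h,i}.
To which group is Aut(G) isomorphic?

the dihedral group of order 16

Vertex h is the unique vertex of degree 8; the remaining 8 vertices each have degree 3 and induce a cycle, so G is the wheel on 9 vertices with hub h. With the hub fixed, the remaining symmetry is that of the rim cycle C_8, giving the dihedral group D_8.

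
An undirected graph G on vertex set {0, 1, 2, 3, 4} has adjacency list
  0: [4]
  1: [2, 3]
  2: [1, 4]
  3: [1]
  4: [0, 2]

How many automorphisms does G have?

The degree sequence is [1, 2, 2, 1, 2]; the two degree-1 vertices 0 and 3 are the ends of a path, so G = P_5. A path has exactly one nontrivial symmetry — reversal — giving Aut(G) of order 2.

2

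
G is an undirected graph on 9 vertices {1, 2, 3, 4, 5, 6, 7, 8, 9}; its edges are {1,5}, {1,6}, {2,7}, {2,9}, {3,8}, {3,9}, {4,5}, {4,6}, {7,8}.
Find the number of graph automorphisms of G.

G has two connected components, {2, 3, 7, 8, 9} and {1, 4, 5, 6}; each is 2-regular, so G = C_5 ⊔ C_4. No automorphism exchanges components of different sizes, hence Aut(G) is the direct product D_4 × D_5, order 80.

80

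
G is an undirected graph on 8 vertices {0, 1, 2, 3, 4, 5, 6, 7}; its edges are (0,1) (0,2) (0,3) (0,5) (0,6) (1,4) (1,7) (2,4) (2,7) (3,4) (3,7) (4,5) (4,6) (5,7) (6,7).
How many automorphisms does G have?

The vertices split by degree into {0, 4, 7} (degree 5) and {1, 2, 3, 5, 6} (degree 3); every edge runs between the two parts, so G is the complete bipartite graph K_{3,5}. Automorphisms preserve the bipartition setwise (since the parts differ in size) and act as S_5 × S_3 within it; |Aut| = 720.

720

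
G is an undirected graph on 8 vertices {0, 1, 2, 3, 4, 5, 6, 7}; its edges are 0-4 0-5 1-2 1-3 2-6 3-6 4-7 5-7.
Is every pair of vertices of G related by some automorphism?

G has two connected components, {1, 2, 3, 6} and {0, 4, 5, 7}; each is 2-regular, so G = C_4 ⊔ C_4. Aut of a disjoint union of two copies of C_4 is the wreath product D_4 ≀ Z_2, of order 2·8² = 128. This group acts transitively on the 8 vertices.

Yes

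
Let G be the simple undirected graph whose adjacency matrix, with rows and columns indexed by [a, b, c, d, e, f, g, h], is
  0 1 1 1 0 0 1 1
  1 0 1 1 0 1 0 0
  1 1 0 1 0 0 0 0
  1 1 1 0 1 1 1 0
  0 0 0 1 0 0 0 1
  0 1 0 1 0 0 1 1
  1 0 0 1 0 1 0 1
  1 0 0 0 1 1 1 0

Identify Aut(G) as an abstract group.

the trivial group

Degrees alone do not determine every vertex (e.g. b and f both have degree 4), but their neighbour-degree multisets differ: N(b) has degrees [3, 4, 5, 6] while N(f) has degrees [4, 4, 4, 6]. Repeating this refinement separates all vertices, so the only automorphism is the identity.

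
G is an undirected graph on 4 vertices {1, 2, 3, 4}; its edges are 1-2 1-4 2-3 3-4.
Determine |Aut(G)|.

8

Every vertex has degree 2 and the graph is connected, so G is the 4-cycle C_4. C_4 has 4 rotations and 4 reflections, so Aut(C_4) ≅ D_4 of order 8.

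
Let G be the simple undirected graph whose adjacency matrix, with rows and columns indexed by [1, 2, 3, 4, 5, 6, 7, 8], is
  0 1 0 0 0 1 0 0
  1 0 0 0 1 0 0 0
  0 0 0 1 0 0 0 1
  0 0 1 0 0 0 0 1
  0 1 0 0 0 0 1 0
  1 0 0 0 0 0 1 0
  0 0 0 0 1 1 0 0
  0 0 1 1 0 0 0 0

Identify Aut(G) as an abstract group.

G has two connected components, {1, 2, 5, 6, 7} and {3, 4, 8}; each is 2-regular, so G = C_5 ⊔ C_3. The components are non-isomorphic (different sizes), so Aut(G) = Aut(C_3) × Aut(C_5) = D_3 × D_5 of order 6·10 = 60.

D_3 × D_5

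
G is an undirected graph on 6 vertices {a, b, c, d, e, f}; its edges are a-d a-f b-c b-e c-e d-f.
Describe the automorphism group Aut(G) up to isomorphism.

D_3 ≀ Z_2

G has two connected components, {a, d, f} and {b, c, e}; each is 2-regular, so G = C_3 ⊔ C_3. Aut of a disjoint union of two copies of C_3 is the wreath product D_3 ≀ Z_2, of order 2·6² = 72.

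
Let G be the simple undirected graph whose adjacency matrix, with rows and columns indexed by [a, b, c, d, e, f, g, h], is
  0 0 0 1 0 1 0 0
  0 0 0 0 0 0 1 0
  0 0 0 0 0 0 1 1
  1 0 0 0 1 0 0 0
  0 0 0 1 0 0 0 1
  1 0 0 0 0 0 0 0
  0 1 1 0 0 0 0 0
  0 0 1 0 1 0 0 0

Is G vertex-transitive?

Automorphisms preserve degree, but G has vertices of degree 1 and vertices of degree 2; no automorphism maps one to the other, so G is not vertex-transitive.

No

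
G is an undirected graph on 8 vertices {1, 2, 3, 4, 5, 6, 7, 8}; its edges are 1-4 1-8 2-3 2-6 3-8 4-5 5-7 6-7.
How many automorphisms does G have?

16

G is 2-regular and connected on 8 vertices, i.e. the cycle C_8. The automorphisms of the 8-cycle are exactly the symmetries of a regular 8-gon: the dihedral group D_8, |D_8| = 16.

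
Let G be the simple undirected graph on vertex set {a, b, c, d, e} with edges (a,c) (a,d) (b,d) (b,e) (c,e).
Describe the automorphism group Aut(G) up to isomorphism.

D_5

Every vertex has degree 2 and the graph is connected, so G is the 5-cycle C_5. The automorphisms of the 5-cycle are exactly the symmetries of a regular 5-gon: the dihedral group D_5, |D_5| = 10.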